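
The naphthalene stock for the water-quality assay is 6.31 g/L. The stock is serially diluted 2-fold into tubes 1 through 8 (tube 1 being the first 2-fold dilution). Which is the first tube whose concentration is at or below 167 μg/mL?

Tube n has concentration 6.31 g/L / 2ⁿ.
Need 2ⁿ ≥ 6.31 g/L / 167 μg/mL = 37.8, so n ≥ 5.24.
First such tube: n = 6.

tube 6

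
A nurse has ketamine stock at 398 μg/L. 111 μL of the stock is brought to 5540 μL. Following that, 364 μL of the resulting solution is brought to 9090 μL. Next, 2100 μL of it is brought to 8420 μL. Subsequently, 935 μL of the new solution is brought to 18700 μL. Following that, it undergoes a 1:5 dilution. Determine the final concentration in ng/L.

Overall dilution factor = 49.91 × 24.97 × 4.010 × 20 × 5 = 5.00 × 10⁵.
398 μg/L / 5.00 × 10⁵ = 7.96 × 10⁻⁴ μg/L = 0.796 ng/L.

0.796 ng/L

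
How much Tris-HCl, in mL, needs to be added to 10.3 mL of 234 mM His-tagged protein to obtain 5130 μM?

5130 μM = 5.13 mM.
V₂ = C₁V₁/C₂ = 234 × 10.3 / 5.13 = 470 mL.
Diluent to add = V₂ − V₁ = 470 − 10.3 = 460 mL.

460 mL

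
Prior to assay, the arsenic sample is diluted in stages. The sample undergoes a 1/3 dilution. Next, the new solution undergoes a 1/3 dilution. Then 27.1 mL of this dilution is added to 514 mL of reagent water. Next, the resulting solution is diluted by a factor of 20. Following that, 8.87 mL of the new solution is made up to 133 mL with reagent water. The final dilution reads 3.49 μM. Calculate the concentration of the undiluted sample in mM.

188 mM

Overall dilution factor = 3 × 3 × 19.97 × 20 × 14.99 = 5.39 × 10⁴.
Original = 3.49 μM × 5.39 × 10⁴ = 1.88 × 10⁵ μM = 188 mM.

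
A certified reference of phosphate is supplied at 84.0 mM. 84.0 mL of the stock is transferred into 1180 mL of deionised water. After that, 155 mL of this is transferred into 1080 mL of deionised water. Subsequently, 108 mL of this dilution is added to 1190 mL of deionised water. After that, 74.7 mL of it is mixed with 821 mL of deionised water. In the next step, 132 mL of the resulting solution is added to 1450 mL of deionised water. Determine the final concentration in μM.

0.406 μM

Overall dilution factor = 15.05 × 7.968 × 12.02 × 11.99 × 11.98 = 2.07 × 10⁵.
84.0 mM / 2.07 × 10⁵ = 4.06 × 10⁻⁴ mM = 0.406 μM.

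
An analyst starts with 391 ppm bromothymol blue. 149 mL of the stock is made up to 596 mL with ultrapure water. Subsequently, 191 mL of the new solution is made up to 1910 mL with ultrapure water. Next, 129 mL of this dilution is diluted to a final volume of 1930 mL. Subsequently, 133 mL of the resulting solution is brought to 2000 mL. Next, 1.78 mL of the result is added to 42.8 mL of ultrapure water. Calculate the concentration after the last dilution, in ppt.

Overall dilution factor = 4 × 10 × 14.96 × 15.04 × 25.04 = 2.25 × 10⁵.
391 ppm / 2.25 × 10⁵ = 1.73 × 10⁻³ ppm = 1730 ppt.

1730 ppt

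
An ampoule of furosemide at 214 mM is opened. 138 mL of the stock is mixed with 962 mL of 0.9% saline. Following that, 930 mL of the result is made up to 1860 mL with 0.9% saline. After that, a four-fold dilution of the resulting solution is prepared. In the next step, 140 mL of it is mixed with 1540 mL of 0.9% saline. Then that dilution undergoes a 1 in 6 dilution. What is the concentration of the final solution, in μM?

46.6 μM

Overall dilution factor = 7.971 × 2 × 4 × 12 × 6 = 4591.
214 mM / 4591 = 0.0466 mM = 46.6 μM.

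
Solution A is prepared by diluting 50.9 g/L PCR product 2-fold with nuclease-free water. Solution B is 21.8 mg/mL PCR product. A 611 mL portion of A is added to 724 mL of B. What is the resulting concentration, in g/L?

23.5 g/L

C_A = 50.9 g/L / 2 = 25.4 g/L.
C_B = 21.8 mg/mL = 21.8 g/L.
C_mix = (C_A·V_A + C_B·V_B)/(V_A + V_B) = (25.4×611 + 21.8×724) / 1335 = 23.5 g/L.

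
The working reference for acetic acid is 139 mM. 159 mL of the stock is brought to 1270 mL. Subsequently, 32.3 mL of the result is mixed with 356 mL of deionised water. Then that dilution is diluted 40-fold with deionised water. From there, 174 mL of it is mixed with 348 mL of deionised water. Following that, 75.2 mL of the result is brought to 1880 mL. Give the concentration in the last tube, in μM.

Overall dilution factor = 7.987 × 12.02 × 40 × 3 × 25 = 2.88 × 10⁵.
139 mM / 2.88 × 10⁵ = 4.83 × 10⁻⁴ mM = 0.483 μM.

0.483 μM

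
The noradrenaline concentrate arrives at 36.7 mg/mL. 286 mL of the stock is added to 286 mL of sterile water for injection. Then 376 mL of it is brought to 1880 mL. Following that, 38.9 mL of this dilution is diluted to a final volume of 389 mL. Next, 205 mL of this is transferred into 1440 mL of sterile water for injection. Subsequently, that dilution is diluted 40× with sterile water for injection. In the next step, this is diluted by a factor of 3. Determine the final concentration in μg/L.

381 μg/L

Overall dilution factor = 2 × 5 × 10 × 8.024 × 40 × 3 = 9.63 × 10⁴.
36.7 mg/mL / 9.63 × 10⁴ = 3.81 × 10⁻⁴ mg/mL = 381 μg/L.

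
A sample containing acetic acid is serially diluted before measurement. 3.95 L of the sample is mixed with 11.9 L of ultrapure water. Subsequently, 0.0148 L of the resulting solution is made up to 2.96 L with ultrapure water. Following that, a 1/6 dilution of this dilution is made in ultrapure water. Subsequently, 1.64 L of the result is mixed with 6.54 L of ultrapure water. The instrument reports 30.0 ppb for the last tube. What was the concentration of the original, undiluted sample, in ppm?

Overall dilution factor = 4.013 × 200 × 6 × 4.988 = 2.40 × 10⁴.
Original = 30.0 ppb × 2.40 × 10⁴ = 7.21 × 10⁵ ppb = 721 ppm.

721 ppm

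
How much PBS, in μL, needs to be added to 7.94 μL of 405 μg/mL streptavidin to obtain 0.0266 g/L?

113 μL

0.0266 g/L = 26.6 μg/mL.
V₂ = C₁V₁/C₂ = 405 × 7.94 / 26.6 = 121 μL.
Diluent to add = V₂ − V₁ = 121 − 7.94 = 113 μL.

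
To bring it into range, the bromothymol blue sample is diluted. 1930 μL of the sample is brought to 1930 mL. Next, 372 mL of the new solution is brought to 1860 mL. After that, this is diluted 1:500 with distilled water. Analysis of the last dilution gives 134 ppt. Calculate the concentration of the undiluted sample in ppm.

Overall dilution factor = 1000 × 5 × 500 = 2.50 × 10⁶.
Original = 134 ppt × 2.50 × 10⁶ = 3.35 × 10⁸ ppt = 335 ppm.

335 ppm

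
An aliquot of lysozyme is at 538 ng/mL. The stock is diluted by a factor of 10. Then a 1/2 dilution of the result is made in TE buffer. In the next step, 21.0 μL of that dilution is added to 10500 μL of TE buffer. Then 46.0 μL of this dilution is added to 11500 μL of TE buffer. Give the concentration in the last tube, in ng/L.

0.214 ng/L

Overall dilution factor = 10 × 2 × 501 × 251 = 2.52 × 10⁶.
538 ng/mL / 2.52 × 10⁶ = 2.14 × 10⁻⁴ ng/mL = 0.214 ng/L.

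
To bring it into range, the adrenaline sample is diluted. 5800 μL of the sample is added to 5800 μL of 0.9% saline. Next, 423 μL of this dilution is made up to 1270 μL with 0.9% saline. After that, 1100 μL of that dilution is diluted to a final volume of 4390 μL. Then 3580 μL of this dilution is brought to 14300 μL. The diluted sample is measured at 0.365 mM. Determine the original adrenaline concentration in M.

0.0349 M

Overall dilution factor = 2 × 3.002 × 3.991 × 3.994 = 95.7.
Original = 0.365 mM × 95.7 = 34.9 mM = 0.0349 M.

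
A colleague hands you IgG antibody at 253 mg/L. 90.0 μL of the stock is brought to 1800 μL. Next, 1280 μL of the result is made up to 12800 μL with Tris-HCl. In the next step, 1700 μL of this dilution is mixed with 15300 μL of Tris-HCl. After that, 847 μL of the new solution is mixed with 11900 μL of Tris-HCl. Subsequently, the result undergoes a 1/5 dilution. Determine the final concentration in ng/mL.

1.68 ng/mL

Overall dilution factor = 20 × 10 × 10 × 15.05 × 5 = 1.50 × 10⁵.
253 mg/L / 1.50 × 10⁵ = 1.68 × 10⁻³ mg/L = 1.68 ng/mL.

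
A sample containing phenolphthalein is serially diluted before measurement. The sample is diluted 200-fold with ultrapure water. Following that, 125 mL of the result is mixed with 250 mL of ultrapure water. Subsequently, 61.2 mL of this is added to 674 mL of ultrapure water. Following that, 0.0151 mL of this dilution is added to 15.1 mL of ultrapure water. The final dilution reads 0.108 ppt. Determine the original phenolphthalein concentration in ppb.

Overall dilution factor = 200 × 3 × 12.01 × 1001 = 7.22 × 10⁶.
Original = 0.108 ppt × 7.22 × 10⁶ = 7.79 × 10⁵ ppt = 779 ppb.

779 ppb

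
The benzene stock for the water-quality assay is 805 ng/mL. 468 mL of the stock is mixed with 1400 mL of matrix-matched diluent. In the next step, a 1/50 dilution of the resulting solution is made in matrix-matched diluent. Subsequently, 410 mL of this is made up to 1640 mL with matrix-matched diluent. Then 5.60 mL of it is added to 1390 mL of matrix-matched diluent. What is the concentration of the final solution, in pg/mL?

4.05 pg/mL

Overall dilution factor = 3.991 × 50 × 4 × 249.2 = 1.99 × 10⁵.
805 ng/mL / 1.99 × 10⁵ = 4.05 × 10⁻³ ng/mL = 4.05 pg/mL.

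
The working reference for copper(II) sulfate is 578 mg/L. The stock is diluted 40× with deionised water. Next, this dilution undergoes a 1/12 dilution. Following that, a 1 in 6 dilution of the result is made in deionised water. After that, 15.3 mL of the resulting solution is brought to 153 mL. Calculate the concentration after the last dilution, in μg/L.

Overall dilution factor = 40 × 12 × 6 × 10 = 2.88 × 10⁴.
578 mg/L / 2.88 × 10⁴ = 0.0201 mg/L = 20.1 μg/L.

20.1 μg/L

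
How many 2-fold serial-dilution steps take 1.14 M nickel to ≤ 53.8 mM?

5

Need 2ⁿ ≥ 21.2, so n ≥ log(21.2)/log(2) = 4.41.
Minimum whole steps: n = 5.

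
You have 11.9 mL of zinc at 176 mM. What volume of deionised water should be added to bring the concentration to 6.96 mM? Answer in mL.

289 mL

V₂ = C₁V₁/C₂ = 176 × 11.9 / 6.96 = 301 mL.
Diluent to add = V₂ − V₁ = 301 − 11.9 = 289 mL.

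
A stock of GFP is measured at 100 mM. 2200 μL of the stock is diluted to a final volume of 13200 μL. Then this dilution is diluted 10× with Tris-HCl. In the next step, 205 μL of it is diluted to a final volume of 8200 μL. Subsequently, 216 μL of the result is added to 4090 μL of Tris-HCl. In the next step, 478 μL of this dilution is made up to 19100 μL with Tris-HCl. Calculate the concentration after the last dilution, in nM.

52.3 nM

Overall dilution factor = 6 × 10 × 40 × 19.94 × 39.96 = 1.91 × 10⁶.
100 mM / 1.91 × 10⁶ = 5.23 × 10⁻⁵ mM = 52.3 nM.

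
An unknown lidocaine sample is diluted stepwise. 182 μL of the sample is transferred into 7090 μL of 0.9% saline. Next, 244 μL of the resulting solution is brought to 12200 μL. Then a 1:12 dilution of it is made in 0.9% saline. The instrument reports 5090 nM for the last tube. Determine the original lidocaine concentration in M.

0.122 M

Overall dilution factor = 39.96 × 50 × 12 = 2.40 × 10⁴.
Original = 5090 nM × 2.40 × 10⁴ = 1.22 × 10⁸ nM = 0.122 M.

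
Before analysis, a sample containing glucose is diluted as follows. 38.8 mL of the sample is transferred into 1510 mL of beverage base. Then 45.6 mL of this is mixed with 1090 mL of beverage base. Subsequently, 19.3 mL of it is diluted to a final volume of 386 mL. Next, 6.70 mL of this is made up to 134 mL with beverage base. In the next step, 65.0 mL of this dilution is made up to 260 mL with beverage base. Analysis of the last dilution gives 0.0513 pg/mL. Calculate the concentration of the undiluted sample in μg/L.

81.6 μg/L

Overall dilution factor = 39.92 × 24.90 × 20 × 20 × 4 = 1.59 × 10⁶.
Original = 0.0513 pg/mL × 1.59 × 10⁶ = 8.16 × 10⁴ pg/mL = 81.6 μg/L.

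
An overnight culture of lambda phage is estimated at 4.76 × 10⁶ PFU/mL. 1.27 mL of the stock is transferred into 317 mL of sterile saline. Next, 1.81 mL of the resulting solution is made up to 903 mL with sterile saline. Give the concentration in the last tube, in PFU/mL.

38.1 PFU/mL

Overall dilution factor = 250.6 × 498.9 = 1.25 × 10⁵.
4.76 × 10⁶ PFU/mL / 1.25 × 10⁵ = 38.1 PFU/mL.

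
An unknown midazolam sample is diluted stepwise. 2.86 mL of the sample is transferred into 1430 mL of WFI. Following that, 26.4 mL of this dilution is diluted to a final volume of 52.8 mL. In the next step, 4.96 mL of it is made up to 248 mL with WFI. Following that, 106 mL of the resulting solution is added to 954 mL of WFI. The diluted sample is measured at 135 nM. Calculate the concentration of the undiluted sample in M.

0.0676 M

Overall dilution factor = 501 × 2 × 50 × 10 = 5.01 × 10⁵.
Original = 135 nM × 5.01 × 10⁵ = 6.76 × 10⁷ nM = 0.0676 M.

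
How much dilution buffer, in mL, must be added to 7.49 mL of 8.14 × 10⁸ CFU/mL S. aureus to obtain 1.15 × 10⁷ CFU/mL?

523 mL

V₂ = C₁V₁/C₂ = 8.14 × 10⁸ × 7.49 / 1.15 × 10⁷ = 530 mL.
Diluent to add = V₂ − V₁ = 530 − 7.49 = 523 mL.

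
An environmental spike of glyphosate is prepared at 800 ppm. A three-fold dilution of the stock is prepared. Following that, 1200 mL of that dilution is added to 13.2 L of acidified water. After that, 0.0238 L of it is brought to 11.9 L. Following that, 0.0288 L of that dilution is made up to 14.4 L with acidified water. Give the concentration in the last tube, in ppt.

88.9 ppt

Overall dilution factor = 3 × 12 × 500 × 500 = 9.00 × 10⁶.
800 ppm / 9.00 × 10⁶ = 8.89 × 10⁻⁵ ppm = 88.9 ppt.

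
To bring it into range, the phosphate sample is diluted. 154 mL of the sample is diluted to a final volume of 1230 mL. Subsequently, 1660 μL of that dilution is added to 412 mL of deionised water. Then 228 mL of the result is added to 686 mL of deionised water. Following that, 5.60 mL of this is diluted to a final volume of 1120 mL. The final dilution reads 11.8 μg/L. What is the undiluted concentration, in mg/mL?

Overall dilution factor = 7.987 × 249.2 × 4.009 × 200 = 1.60 × 10⁶.
Original = 11.8 μg/L × 1.60 × 10⁶ = 1.88 × 10⁷ μg/L = 18.8 mg/mL.

18.8 mg/mL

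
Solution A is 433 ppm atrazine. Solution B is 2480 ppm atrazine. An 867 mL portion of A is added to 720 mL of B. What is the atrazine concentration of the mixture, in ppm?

C_mix = (C_A·V_A + C_B·V_B)/(V_A + V_B) = (433×867 + 2480×720) / 1587 = 1362 ppm.

1360 ppm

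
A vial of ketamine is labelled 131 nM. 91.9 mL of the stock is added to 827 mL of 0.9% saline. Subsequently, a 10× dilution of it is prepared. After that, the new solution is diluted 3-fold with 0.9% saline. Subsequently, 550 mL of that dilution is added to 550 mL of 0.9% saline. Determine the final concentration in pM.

Overall dilution factor = 9.999 × 10 × 3 × 2 = 600.
131 nM / 600 = 0.218 nM = 218 pM.

218 pM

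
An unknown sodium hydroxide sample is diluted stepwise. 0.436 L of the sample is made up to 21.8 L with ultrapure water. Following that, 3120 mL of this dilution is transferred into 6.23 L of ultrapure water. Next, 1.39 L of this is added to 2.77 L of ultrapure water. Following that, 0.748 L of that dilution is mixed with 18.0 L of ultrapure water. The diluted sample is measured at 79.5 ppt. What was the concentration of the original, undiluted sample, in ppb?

894 ppb

Overall dilution factor = 50 × 2.997 × 2.993 × 25.06 = 1.12 × 10⁴.
Original = 79.5 ppt × 1.12 × 10⁴ = 8.94 × 10⁵ ppt = 894 ppb.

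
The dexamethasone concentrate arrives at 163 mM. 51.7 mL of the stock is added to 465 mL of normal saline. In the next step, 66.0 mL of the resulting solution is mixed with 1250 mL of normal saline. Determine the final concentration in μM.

Overall dilution factor = 9.994 × 19.94 = 199.
163 mM / 199 = 0.818 mM = 818 μM.

818 μM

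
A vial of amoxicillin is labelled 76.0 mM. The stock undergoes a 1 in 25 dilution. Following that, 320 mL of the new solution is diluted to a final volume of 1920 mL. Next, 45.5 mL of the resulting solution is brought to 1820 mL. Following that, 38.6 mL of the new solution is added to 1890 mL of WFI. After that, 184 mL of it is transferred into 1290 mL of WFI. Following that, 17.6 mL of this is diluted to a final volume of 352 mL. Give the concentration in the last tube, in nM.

Overall dilution factor = 25 × 6 × 40 × 49.96 × 8.011 × 20 = 4.80 × 10⁷.
76.0 mM / 4.80 × 10⁷ = 1.58 × 10⁻⁶ mM = 1.58 nM.

1.58 nM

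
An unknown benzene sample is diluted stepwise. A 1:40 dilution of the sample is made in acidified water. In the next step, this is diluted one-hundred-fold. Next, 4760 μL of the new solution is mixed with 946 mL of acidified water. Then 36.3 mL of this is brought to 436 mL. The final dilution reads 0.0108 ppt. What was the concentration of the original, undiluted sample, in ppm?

Overall dilution factor = 40 × 100 × 199.7 × 12.01 = 9.60 × 10⁶.
Original = 0.0108 ppt × 9.60 × 10⁶ = 1.04 × 10⁵ ppt = 0.104 ppm.

0.104 ppm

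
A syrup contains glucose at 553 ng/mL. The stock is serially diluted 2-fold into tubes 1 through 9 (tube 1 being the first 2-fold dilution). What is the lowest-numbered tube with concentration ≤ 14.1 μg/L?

Tube n has concentration 553 ng/mL / 2ⁿ.
Need 2ⁿ ≥ 553 ng/mL / 14.1 μg/L = 39.2, so n ≥ 5.29.
First such tube: n = 6.

tube 6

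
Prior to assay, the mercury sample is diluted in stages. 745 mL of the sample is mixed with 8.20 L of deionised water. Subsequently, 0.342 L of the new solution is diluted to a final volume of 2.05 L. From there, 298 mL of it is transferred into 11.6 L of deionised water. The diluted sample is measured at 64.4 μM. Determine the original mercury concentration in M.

0.185 M

Overall dilution factor = 12.01 × 5.994 × 39.93 = 2873.
Original = 64.4 μM × 2873 = 1.85 × 10⁵ μM = 0.185 M.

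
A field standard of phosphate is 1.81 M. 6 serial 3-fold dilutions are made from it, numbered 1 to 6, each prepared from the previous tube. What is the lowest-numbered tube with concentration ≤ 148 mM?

tube 3

Tube n has concentration 1.81 M / 3ⁿ.
Need 3ⁿ ≥ 1.81 M / 148 mM = 12.2, so n ≥ 2.28.
First such tube: n = 3.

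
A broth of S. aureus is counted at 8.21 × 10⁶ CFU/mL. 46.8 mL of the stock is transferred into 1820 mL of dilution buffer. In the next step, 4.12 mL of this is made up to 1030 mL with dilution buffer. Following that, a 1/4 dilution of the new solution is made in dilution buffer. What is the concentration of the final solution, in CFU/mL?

Overall dilution factor = 39.89 × 250 × 4 = 3.99 × 10⁴.
8.21 × 10⁶ CFU/mL / 3.99 × 10⁴ = 206 CFU/mL.

206 CFU/mL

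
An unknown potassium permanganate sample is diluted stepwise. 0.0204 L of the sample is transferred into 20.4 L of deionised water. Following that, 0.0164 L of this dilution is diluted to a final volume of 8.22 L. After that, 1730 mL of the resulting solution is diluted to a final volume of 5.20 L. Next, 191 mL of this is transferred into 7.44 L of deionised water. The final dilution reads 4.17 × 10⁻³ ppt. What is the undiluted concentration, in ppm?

Overall dilution factor = 1001 × 501.2 × 3.006 × 39.95 = 6.03 × 10⁷.
Original = 4.17 × 10⁻³ ppt × 6.03 × 10⁷ = 2.51 × 10⁵ ppt = 0.251 ppm.

0.251 ppm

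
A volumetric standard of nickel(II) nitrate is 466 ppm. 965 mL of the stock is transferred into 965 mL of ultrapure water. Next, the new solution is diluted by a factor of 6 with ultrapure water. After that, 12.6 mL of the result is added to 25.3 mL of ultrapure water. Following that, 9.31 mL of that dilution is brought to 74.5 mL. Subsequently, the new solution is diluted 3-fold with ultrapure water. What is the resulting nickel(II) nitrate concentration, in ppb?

Overall dilution factor = 2 × 6 × 3.008 × 8.002 × 3 = 867.
466 ppm / 867 = 0.538 ppm = 538 ppb.

538 ppb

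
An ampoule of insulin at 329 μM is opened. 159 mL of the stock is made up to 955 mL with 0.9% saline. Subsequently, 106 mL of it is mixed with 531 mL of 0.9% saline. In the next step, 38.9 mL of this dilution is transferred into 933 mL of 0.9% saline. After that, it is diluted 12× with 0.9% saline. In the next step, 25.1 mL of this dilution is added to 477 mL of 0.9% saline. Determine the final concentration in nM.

Overall dilution factor = 6.006 × 6.009 × 24.98 × 12 × 20.00 = 2.16 × 10⁵.
329 μM / 2.16 × 10⁵ = 1.52 × 10⁻³ μM = 1.52 nM.

1.52 nM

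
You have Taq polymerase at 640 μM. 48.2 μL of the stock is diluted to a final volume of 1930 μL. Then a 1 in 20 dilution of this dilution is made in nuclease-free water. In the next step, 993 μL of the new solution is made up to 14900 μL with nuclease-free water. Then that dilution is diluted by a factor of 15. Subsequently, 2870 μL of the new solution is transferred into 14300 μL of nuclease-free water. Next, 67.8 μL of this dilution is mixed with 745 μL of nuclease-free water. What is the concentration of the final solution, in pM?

49.5 pM

Overall dilution factor = 40.04 × 20 × 15.01 × 15 × 5.983 × 11.99 = 1.29 × 10⁷.
640 μM / 1.29 × 10⁷ = 4.95 × 10⁻⁵ μM = 49.5 pM.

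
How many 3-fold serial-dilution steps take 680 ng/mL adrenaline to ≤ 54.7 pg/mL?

9

Need 3ⁿ ≥ 1.24 × 10⁴, so n ≥ log(1.24 × 10⁴)/log(3) = 8.58.
Minimum whole steps: n = 9.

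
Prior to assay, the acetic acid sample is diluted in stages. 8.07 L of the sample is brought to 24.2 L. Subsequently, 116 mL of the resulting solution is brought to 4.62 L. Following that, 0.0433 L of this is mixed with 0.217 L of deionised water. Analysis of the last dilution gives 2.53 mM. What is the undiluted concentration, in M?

Overall dilution factor = 2.999 × 39.83 × 6.012 = 718.
Original = 2.53 mM × 718 = 1816 mM = 1.82 M.

1.82 M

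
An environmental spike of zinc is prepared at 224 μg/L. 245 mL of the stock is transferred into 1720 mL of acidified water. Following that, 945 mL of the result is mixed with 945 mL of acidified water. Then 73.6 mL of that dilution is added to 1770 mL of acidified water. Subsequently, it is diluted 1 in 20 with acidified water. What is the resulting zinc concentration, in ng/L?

Overall dilution factor = 8.020 × 2 × 25.05 × 20 = 8036.
224 μg/L / 8036 = 0.0279 μg/L = 27.9 ng/L.

27.9 ng/L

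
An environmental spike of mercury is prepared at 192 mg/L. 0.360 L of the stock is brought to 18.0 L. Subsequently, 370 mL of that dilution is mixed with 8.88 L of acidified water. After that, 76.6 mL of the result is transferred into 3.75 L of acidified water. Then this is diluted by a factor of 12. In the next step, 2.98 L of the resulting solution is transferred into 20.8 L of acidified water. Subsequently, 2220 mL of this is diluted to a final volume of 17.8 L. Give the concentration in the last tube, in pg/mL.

Overall dilution factor = 50 × 25 × 49.96 × 12 × 7.980 × 8.018 = 4.79 × 10⁷.
192 mg/L / 4.79 × 10⁷ = 4.00 × 10⁻⁶ mg/L = 4.00 pg/mL.

4.00 pg/mL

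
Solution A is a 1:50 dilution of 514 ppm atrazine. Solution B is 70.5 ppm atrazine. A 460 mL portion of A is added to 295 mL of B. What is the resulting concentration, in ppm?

C_A = 514 ppm / 50 = 10.3 ppm.
C_mix = (C_A·V_A + C_B·V_B)/(V_A + V_B) = (10.3×460 + 70.5×295) / 755.0 = 33.8 ppm.

33.8 ppm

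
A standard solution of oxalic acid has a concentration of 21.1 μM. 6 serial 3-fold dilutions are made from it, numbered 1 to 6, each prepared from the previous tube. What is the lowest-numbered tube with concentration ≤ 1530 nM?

Tube n has concentration 21.1 μM / 3ⁿ.
Need 3ⁿ ≥ 21.1 μM / 1530 nM = 13.8, so n ≥ 2.39.
First such tube: n = 3.

tube 3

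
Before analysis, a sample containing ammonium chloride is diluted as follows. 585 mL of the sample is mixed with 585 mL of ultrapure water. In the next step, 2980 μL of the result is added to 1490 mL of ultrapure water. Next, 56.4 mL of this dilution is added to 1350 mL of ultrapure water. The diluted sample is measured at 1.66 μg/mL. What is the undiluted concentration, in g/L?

Overall dilution factor = 2 × 501 × 24.94 = 2.50 × 10⁴.
Original = 1.66 μg/mL × 2.50 × 10⁴ = 4.15 × 10⁴ μg/mL = 41.5 g/L.

41.5 g/L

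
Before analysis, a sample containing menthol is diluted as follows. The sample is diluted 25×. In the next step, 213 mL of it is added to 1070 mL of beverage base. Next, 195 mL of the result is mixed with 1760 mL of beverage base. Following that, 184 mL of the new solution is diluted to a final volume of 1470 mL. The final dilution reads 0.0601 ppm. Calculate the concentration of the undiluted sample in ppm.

725 ppm

Overall dilution factor = 25 × 6.023 × 10.03 × 7.989 = 1.21 × 10⁴.
Original = 0.0601 ppm × 1.21 × 10⁴ = 725 ppm.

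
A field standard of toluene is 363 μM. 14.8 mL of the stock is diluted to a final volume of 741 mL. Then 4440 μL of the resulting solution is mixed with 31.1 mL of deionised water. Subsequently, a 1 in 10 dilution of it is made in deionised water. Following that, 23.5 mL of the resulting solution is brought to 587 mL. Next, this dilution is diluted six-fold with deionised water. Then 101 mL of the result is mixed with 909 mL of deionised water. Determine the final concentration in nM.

0.0604 nM

Overall dilution factor = 50.07 × 8.005 × 10 × 24.98 × 6 × 10 = 6.01 × 10⁶.
363 μM / 6.01 × 10⁶ = 6.04 × 10⁻⁵ μM = 0.0604 nM.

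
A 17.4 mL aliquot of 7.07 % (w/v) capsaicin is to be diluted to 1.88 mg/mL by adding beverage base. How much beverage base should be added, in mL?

1.88 mg/mL = 0.188 % (w/v).
V₂ = C₁V₁/C₂ = 7.07 × 17.4 / 0.188 = 654 mL.
Diluent to add = V₂ − V₁ = 654 − 17.4 = 637 mL.

637 mL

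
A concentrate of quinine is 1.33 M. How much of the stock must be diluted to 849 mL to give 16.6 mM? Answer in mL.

10.6 mL

16.6 mM = 0.0166 M.
V₁ = C₂V₂/C₁ = 0.0166 × 849 / 1.33 = 10.6 mL.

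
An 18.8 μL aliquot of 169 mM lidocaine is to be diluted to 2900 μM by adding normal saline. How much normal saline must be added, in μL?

1080 μL

2900 μM = 2.90 mM.
V₂ = C₁V₁/C₂ = 169 × 18.8 / 2.90 = 1096 μL.
Diluent to add = V₂ − V₁ = 1096 − 18.8 = 1080 μL.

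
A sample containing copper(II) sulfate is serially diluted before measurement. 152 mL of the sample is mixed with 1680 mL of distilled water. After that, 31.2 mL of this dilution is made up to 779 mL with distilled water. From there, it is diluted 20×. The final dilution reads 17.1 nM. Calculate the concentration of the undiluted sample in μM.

Overall dilution factor = 12.05 × 24.97 × 20 = 6019.
Original = 17.1 nM × 6019 = 1.03 × 10⁵ nM = 103 μM.

103 μM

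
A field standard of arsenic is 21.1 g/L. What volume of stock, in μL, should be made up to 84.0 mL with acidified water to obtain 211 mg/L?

211 mg/L = 0.211 g/L.
V₁ = C₂V₂/C₁ = 0.211 × 84.0 / 21.1 = 0.840 mL = 840 μL.

840 μL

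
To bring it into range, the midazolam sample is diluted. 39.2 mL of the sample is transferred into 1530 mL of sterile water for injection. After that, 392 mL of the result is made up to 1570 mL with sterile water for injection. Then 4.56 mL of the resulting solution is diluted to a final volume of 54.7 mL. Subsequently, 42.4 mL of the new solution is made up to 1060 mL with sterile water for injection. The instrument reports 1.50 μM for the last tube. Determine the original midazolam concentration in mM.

Overall dilution factor = 40.03 × 4.005 × 12.00 × 25 = 4.81 × 10⁴.
Original = 1.50 μM × 4.81 × 10⁴ = 7.21 × 10⁴ μM = 72.1 mM.

72.1 mM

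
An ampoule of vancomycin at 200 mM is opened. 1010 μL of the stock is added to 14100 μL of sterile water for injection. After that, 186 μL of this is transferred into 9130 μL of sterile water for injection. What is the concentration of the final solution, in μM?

267 μM

Overall dilution factor = 14.96 × 50.09 = 749.
200 mM / 749 = 0.267 mM = 267 μM.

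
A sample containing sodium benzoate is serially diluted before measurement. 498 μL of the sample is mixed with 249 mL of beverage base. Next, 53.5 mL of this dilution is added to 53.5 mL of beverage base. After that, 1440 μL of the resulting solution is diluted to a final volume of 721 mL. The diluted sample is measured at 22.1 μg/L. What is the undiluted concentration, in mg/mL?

11.1 mg/mL

Overall dilution factor = 501 × 2 × 500.7 = 5.02 × 10⁵.
Original = 22.1 μg/L × 5.02 × 10⁵ = 1.11 × 10⁷ μg/L = 11.1 mg/mL.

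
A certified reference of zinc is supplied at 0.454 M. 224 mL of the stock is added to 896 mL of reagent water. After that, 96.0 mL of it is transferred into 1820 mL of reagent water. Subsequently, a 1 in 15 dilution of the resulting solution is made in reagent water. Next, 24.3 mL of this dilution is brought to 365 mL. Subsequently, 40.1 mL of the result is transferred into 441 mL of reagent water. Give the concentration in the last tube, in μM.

Overall dilution factor = 5 × 19.96 × 15 × 15.02 × 12.00 = 2.70 × 10⁵.
0.454 M / 2.70 × 10⁵ = 1.68 × 10⁻⁶ M = 1.68 μM.

1.68 μM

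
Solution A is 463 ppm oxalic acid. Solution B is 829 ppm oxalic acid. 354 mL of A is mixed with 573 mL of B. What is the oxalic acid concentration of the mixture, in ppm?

689 ppm

C_mix = (C_A·V_A + C_B·V_B)/(V_A + V_B) = (463×354 + 829×573) / 927.0 = 689 ppm.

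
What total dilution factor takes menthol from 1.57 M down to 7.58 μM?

2.07 × 10⁵

Factor = C₀/C_target = 1.57 M / 7.58 μM = 2.07 × 10⁵.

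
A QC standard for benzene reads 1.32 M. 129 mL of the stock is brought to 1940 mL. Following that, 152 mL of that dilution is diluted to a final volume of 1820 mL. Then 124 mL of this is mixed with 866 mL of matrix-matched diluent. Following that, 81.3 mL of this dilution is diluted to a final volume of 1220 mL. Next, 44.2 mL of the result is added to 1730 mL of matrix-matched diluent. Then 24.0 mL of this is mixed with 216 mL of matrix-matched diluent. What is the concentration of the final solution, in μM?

Overall dilution factor = 15.04 × 11.97 × 7.984 × 15.01 × 40.14 × 10 = 8.66 × 10⁶.
1.32 M / 8.66 × 10⁶ = 1.52 × 10⁻⁷ M = 0.152 μM.

0.152 μM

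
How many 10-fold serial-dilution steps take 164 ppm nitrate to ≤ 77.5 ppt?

Need 10ⁿ ≥ 2.12 × 10⁶, so n ≥ log(2.12 × 10⁶)/log(10) = 6.33.
Minimum whole steps: n = 7.

7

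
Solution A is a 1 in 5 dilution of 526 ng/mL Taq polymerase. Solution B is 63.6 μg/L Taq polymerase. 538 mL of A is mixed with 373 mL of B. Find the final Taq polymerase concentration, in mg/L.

C_A = 526 ng/mL / 5 = 105 ng/mL.
C_B = 63.6 μg/L = 63.6 ng/mL.
C_mix = (C_A·V_A + C_B·V_B)/(V_A + V_B) = (105×538 + 63.6×373) / 911.0 = 88.2 ng/mL = 0.0882 mg/L.

0.0882 mg/L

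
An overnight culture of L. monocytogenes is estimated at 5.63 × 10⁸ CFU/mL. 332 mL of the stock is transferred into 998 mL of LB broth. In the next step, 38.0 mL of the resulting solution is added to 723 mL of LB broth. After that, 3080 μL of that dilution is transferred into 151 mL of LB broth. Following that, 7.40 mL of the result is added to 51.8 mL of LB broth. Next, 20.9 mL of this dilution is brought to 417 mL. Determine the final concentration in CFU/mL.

879 CFU/mL

Overall dilution factor = 4.006 × 20.03 × 50.03 × 8 × 19.95 = 6.41 × 10⁵.
5.63 × 10⁸ CFU/mL / 6.41 × 10⁵ = 879 CFU/mL.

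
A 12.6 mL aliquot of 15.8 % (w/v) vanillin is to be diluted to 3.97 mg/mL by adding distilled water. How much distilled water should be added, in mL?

489 mL

3.97 mg/mL = 0.397 % (w/v).
V₂ = C₁V₁/C₂ = 15.8 × 12.6 / 0.397 = 501 mL.
Diluent to add = V₂ − V₁ = 501 − 12.6 = 489 mL.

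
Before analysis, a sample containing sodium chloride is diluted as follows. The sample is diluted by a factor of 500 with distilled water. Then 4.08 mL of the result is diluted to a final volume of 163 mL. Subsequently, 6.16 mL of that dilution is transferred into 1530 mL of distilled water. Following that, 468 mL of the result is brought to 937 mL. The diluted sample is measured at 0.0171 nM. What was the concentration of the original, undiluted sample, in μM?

171 μM

Overall dilution factor = 500 × 39.95 × 249.4 × 2.002 = 9.97 × 10⁶.
Original = 0.0171 nM × 9.97 × 10⁶ = 1.71 × 10⁵ nM = 171 μM.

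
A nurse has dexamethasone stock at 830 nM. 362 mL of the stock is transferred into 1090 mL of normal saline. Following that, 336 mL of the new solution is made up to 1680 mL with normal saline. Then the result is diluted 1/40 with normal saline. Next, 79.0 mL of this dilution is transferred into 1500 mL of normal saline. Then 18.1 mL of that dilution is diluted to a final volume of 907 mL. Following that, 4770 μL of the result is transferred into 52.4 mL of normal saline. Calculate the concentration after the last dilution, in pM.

Overall dilution factor = 4.011 × 5 × 40 × 19.99 × 50.11 × 11.99 = 9.63 × 10⁶.
830 nM / 9.63 × 10⁶ = 8.62 × 10⁻⁵ nM = 0.0862 pM.

0.0862 pM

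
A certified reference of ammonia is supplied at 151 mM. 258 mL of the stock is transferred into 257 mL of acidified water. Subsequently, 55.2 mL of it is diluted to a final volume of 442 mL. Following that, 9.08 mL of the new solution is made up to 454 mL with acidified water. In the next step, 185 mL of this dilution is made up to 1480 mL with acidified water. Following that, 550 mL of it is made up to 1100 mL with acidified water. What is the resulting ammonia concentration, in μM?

Overall dilution factor = 1.996 × 8.007 × 50 × 8 × 2 = 1.28 × 10⁴.
151 mM / 1.28 × 10⁴ = 0.0118 mM = 11.8 μM.

11.8 μM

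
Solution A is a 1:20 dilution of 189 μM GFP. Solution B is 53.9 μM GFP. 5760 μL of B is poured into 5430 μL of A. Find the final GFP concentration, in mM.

0.0323 mM

C_A = 189 μM / 20 = 9.45 μM.
C_mix = (C_A·V_A + C_B·V_B)/(V_A + V_B) = (9.45×5430 + 53.9×5760) / 11190 = 32.3 μM = 0.0323 mM.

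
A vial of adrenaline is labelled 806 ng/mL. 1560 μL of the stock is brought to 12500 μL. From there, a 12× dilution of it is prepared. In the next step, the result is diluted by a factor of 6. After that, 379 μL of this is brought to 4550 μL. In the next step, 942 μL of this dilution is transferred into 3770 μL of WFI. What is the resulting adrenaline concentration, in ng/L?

23.3 ng/L

Overall dilution factor = 8.013 × 12 × 6 × 12.01 × 5.002 = 3.46 × 10⁴.
806 ng/mL / 3.46 × 10⁴ = 0.0233 ng/mL = 23.3 ng/L.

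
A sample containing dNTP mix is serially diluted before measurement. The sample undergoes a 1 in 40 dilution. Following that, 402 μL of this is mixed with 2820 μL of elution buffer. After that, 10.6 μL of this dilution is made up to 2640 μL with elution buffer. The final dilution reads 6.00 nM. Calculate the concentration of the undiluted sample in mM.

0.479 mM

Overall dilution factor = 40 × 8.015 × 249.1 = 7.98 × 10⁴.
Original = 6.00 nM × 7.98 × 10⁴ = 4.79 × 10⁵ nM = 0.479 mM.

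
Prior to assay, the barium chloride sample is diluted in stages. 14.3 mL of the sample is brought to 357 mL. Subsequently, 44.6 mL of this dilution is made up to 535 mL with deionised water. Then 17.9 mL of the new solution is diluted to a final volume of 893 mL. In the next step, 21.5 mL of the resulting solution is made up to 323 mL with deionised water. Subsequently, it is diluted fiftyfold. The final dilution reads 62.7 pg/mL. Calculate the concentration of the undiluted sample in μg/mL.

704 μg/mL

Overall dilution factor = 24.97 × 12.00 × 49.89 × 15.02 × 50 = 1.12 × 10⁷.
Original = 62.7 pg/mL × 1.12 × 10⁷ = 7.04 × 10⁸ pg/mL = 704 μg/mL.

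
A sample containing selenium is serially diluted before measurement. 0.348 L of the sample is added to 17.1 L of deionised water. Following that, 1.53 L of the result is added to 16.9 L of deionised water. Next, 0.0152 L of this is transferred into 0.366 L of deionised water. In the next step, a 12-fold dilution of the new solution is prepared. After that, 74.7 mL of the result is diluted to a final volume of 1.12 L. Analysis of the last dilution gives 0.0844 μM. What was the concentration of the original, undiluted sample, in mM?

230 mM

Overall dilution factor = 50.14 × 12.05 × 25.08 × 12 × 14.99 = 2.73 × 10⁶.
Original = 0.0844 μM × 2.73 × 10⁶ = 2.30 × 10⁵ μM = 230 mM.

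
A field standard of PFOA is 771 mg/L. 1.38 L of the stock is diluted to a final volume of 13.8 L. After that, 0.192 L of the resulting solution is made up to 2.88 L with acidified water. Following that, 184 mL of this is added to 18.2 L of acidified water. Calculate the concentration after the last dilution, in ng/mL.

Overall dilution factor = 10 × 15 × 99.91 = 1.50 × 10⁴.
771 mg/L / 1.50 × 10⁴ = 0.0514 mg/L = 51.4 ng/mL.

51.4 ng/mL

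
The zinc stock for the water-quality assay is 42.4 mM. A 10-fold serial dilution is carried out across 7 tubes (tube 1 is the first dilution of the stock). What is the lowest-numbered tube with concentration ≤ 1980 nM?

Tube n has concentration 42.4 mM / 10ⁿ.
Need 10ⁿ ≥ 42.4 mM / 1980 nM = 2.14 × 10⁴, so n ≥ 4.33.
First such tube: n = 5.

tube 5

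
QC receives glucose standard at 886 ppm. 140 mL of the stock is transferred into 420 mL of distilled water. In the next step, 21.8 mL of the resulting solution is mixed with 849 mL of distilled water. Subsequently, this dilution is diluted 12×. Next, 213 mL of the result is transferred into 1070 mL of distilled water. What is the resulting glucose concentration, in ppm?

0.0767 ppm

Overall dilution factor = 4 × 39.94 × 12 × 6.023 = 1.15 × 10⁴.
886 ppm / 1.15 × 10⁴ = 0.0767 ppm.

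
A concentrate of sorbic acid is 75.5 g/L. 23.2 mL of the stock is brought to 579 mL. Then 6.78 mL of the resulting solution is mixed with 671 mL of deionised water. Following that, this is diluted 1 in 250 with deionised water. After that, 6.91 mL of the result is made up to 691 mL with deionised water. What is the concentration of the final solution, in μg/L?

Overall dilution factor = 24.96 × 99.97 × 250 × 100 = 6.24 × 10⁷.
75.5 g/L / 6.24 × 10⁷ = 1.21 × 10⁻⁶ g/L = 1.21 μg/L.

1.21 μg/L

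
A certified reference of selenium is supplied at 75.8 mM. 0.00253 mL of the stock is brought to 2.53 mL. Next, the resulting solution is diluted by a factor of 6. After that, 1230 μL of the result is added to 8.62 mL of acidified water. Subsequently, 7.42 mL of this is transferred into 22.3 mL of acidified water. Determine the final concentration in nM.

394 nM

Overall dilution factor = 1000 × 6 × 8.008 × 4.005 = 1.92 × 10⁵.
75.8 mM / 1.92 × 10⁵ = 3.94 × 10⁻⁴ mM = 394 nM.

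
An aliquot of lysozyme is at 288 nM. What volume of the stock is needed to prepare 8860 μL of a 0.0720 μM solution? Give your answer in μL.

0.0720 μM = 72.0 nM.
V₁ = C₂V₂/C₁ = 72.0 × 8860 / 288 = 2215 μL.

2210 μL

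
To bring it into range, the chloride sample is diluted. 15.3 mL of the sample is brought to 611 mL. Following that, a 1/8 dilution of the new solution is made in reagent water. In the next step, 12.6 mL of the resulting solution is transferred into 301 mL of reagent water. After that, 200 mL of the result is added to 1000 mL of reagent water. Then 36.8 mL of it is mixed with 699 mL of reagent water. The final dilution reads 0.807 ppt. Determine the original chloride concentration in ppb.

770 ppb

Overall dilution factor = 39.93 × 8 × 24.89 × 6 × 19.99 = 9.54 × 10⁵.
Original = 0.807 ppt × 9.54 × 10⁵ = 7.70 × 10⁵ ppt = 770 ppb.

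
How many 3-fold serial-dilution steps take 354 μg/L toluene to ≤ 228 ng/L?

7

Need 3ⁿ ≥ 1553, so n ≥ log(1553)/log(3) = 6.69.
Minimum whole steps: n = 7.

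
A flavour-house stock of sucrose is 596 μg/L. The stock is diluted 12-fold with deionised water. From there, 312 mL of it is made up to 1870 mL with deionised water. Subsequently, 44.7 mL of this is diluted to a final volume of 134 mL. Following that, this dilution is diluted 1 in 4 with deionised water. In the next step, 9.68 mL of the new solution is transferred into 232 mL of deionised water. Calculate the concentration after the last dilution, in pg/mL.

Overall dilution factor = 12 × 5.994 × 2.998 × 4 × 24.97 = 2.15 × 10⁴.
596 μg/L / 2.15 × 10⁴ = 0.0277 μg/L = 27.7 pg/mL.

27.7 pg/mL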